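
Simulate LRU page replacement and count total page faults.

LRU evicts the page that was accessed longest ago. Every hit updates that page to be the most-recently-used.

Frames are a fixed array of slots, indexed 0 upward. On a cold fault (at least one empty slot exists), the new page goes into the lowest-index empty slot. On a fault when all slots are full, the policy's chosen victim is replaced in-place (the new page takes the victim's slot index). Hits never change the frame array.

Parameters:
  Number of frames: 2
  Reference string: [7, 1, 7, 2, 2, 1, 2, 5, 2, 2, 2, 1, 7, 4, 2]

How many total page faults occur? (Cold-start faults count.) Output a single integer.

Answer: 9

Derivation:
Step 0: ref 7 → FAULT, frames=[7,-]
Step 1: ref 1 → FAULT, frames=[7,1]
Step 2: ref 7 → HIT, frames=[7,1]
Step 3: ref 2 → FAULT (evict 1), frames=[7,2]
Step 4: ref 2 → HIT, frames=[7,2]
Step 5: ref 1 → FAULT (evict 7), frames=[1,2]
Step 6: ref 2 → HIT, frames=[1,2]
Step 7: ref 5 → FAULT (evict 1), frames=[5,2]
Step 8: ref 2 → HIT, frames=[5,2]
Step 9: ref 2 → HIT, frames=[5,2]
Step 10: ref 2 → HIT, frames=[5,2]
Step 11: ref 1 → FAULT (evict 5), frames=[1,2]
Step 12: ref 7 → FAULT (evict 2), frames=[1,7]
Step 13: ref 4 → FAULT (evict 1), frames=[4,7]
Step 14: ref 2 → FAULT (evict 7), frames=[4,2]
Total faults: 9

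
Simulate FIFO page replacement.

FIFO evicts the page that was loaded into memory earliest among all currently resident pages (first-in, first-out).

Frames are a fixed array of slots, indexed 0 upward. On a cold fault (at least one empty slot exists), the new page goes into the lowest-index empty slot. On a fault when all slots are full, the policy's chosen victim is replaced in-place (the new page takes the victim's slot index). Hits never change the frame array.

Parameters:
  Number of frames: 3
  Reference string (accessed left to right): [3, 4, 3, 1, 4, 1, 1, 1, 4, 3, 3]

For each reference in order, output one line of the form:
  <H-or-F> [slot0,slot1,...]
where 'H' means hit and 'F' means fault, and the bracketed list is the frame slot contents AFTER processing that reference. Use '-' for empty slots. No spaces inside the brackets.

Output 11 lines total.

F [3,-,-]
F [3,4,-]
H [3,4,-]
F [3,4,1]
H [3,4,1]
H [3,4,1]
H [3,4,1]
H [3,4,1]
H [3,4,1]
H [3,4,1]
H [3,4,1]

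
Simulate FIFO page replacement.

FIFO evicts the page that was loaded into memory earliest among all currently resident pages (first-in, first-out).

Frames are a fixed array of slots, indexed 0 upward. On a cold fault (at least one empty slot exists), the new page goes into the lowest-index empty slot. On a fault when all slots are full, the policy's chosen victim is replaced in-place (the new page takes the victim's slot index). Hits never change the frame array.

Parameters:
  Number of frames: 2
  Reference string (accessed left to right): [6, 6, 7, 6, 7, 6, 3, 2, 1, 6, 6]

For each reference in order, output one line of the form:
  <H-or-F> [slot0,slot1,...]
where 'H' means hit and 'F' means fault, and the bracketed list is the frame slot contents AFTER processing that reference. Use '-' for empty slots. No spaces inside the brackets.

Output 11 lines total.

F [6,-]
H [6,-]
F [6,7]
H [6,7]
H [6,7]
H [6,7]
F [3,7]
F [3,2]
F [1,2]
F [1,6]
H [1,6]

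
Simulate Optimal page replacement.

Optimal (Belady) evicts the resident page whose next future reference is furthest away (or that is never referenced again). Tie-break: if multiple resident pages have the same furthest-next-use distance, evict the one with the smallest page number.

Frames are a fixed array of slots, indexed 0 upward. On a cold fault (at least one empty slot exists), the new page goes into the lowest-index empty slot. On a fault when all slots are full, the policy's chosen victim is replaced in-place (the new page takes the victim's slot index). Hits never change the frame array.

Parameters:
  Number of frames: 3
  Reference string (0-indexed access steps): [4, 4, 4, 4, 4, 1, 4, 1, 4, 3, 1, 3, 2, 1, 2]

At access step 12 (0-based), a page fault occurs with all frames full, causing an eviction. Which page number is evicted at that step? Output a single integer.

Step 0: ref 4 -> FAULT, frames=[4,-,-]
Step 1: ref 4 -> HIT, frames=[4,-,-]
Step 2: ref 4 -> HIT, frames=[4,-,-]
Step 3: ref 4 -> HIT, frames=[4,-,-]
Step 4: ref 4 -> HIT, frames=[4,-,-]
Step 5: ref 1 -> FAULT, frames=[4,1,-]
Step 6: ref 4 -> HIT, frames=[4,1,-]
Step 7: ref 1 -> HIT, frames=[4,1,-]
Step 8: ref 4 -> HIT, frames=[4,1,-]
Step 9: ref 3 -> FAULT, frames=[4,1,3]
Step 10: ref 1 -> HIT, frames=[4,1,3]
Step 11: ref 3 -> HIT, frames=[4,1,3]
Step 12: ref 2 -> FAULT, evict 3, frames=[4,1,2]
At step 12: evicted page 3

Answer: 3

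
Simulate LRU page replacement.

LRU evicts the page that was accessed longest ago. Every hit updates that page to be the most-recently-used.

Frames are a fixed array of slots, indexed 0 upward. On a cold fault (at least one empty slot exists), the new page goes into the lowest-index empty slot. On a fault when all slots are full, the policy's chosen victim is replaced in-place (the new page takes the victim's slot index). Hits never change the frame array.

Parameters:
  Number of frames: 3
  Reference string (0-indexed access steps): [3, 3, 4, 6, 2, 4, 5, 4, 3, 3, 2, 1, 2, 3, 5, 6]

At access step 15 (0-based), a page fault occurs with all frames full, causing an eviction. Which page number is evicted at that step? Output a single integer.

Answer: 2

Derivation:
Step 0: ref 3 -> FAULT, frames=[3,-,-]
Step 1: ref 3 -> HIT, frames=[3,-,-]
Step 2: ref 4 -> FAULT, frames=[3,4,-]
Step 3: ref 6 -> FAULT, frames=[3,4,6]
Step 4: ref 2 -> FAULT, evict 3, frames=[2,4,6]
Step 5: ref 4 -> HIT, frames=[2,4,6]
Step 6: ref 5 -> FAULT, evict 6, frames=[2,4,5]
Step 7: ref 4 -> HIT, frames=[2,4,5]
Step 8: ref 3 -> FAULT, evict 2, frames=[3,4,5]
Step 9: ref 3 -> HIT, frames=[3,4,5]
Step 10: ref 2 -> FAULT, evict 5, frames=[3,4,2]
Step 11: ref 1 -> FAULT, evict 4, frames=[3,1,2]
Step 12: ref 2 -> HIT, frames=[3,1,2]
Step 13: ref 3 -> HIT, frames=[3,1,2]
Step 14: ref 5 -> FAULT, evict 1, frames=[3,5,2]
Step 15: ref 6 -> FAULT, evict 2, frames=[3,5,6]
At step 15: evicted page 2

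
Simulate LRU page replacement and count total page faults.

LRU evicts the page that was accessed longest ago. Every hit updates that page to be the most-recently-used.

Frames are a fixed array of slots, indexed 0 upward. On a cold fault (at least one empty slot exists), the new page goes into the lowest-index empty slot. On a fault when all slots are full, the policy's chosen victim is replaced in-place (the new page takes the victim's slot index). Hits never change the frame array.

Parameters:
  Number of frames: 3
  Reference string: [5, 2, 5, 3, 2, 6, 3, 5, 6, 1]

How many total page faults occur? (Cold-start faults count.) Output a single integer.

Answer: 6

Derivation:
Step 0: ref 5 → FAULT, frames=[5,-,-]
Step 1: ref 2 → FAULT, frames=[5,2,-]
Step 2: ref 5 → HIT, frames=[5,2,-]
Step 3: ref 3 → FAULT, frames=[5,2,3]
Step 4: ref 2 → HIT, frames=[5,2,3]
Step 5: ref 6 → FAULT (evict 5), frames=[6,2,3]
Step 6: ref 3 → HIT, frames=[6,2,3]
Step 7: ref 5 → FAULT (evict 2), frames=[6,5,3]
Step 8: ref 6 → HIT, frames=[6,5,3]
Step 9: ref 1 → FAULT (evict 3), frames=[6,5,1]
Total faults: 6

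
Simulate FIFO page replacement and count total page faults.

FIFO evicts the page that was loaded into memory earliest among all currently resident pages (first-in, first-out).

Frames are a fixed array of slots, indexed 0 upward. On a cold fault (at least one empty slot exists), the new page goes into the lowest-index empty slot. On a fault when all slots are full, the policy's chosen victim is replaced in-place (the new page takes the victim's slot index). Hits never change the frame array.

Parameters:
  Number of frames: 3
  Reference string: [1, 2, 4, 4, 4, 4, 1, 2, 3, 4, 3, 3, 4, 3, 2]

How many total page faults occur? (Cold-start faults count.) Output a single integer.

Step 0: ref 1 → FAULT, frames=[1,-,-]
Step 1: ref 2 → FAULT, frames=[1,2,-]
Step 2: ref 4 → FAULT, frames=[1,2,4]
Step 3: ref 4 → HIT, frames=[1,2,4]
Step 4: ref 4 → HIT, frames=[1,2,4]
Step 5: ref 4 → HIT, frames=[1,2,4]
Step 6: ref 1 → HIT, frames=[1,2,4]
Step 7: ref 2 → HIT, frames=[1,2,4]
Step 8: ref 3 → FAULT (evict 1), frames=[3,2,4]
Step 9: ref 4 → HIT, frames=[3,2,4]
Step 10: ref 3 → HIT, frames=[3,2,4]
Step 11: ref 3 → HIT, frames=[3,2,4]
Step 12: ref 4 → HIT, frames=[3,2,4]
Step 13: ref 3 → HIT, frames=[3,2,4]
Step 14: ref 2 → HIT, frames=[3,2,4]
Total faults: 4

Answer: 4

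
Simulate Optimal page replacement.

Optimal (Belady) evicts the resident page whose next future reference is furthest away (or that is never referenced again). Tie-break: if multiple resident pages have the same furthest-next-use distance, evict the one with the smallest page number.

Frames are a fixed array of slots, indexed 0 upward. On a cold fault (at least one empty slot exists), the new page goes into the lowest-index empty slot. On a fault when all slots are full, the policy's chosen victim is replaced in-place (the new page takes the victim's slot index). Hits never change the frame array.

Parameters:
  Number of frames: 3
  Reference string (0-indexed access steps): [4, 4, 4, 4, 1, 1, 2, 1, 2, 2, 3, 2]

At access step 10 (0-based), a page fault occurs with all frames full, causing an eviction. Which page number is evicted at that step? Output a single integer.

Answer: 1

Derivation:
Step 0: ref 4 -> FAULT, frames=[4,-,-]
Step 1: ref 4 -> HIT, frames=[4,-,-]
Step 2: ref 4 -> HIT, frames=[4,-,-]
Step 3: ref 4 -> HIT, frames=[4,-,-]
Step 4: ref 1 -> FAULT, frames=[4,1,-]
Step 5: ref 1 -> HIT, frames=[4,1,-]
Step 6: ref 2 -> FAULT, frames=[4,1,2]
Step 7: ref 1 -> HIT, frames=[4,1,2]
Step 8: ref 2 -> HIT, frames=[4,1,2]
Step 9: ref 2 -> HIT, frames=[4,1,2]
Step 10: ref 3 -> FAULT, evict 1, frames=[4,3,2]
At step 10: evicted page 1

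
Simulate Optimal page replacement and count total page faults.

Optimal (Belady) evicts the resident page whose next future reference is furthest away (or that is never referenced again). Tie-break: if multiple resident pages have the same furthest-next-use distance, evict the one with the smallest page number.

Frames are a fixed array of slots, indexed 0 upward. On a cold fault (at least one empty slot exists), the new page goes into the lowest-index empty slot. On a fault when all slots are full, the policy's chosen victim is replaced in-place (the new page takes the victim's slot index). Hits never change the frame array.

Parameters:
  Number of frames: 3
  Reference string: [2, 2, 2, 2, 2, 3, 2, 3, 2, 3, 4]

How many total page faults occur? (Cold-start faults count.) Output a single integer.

Answer: 3

Derivation:
Step 0: ref 2 → FAULT, frames=[2,-,-]
Step 1: ref 2 → HIT, frames=[2,-,-]
Step 2: ref 2 → HIT, frames=[2,-,-]
Step 3: ref 2 → HIT, frames=[2,-,-]
Step 4: ref 2 → HIT, frames=[2,-,-]
Step 5: ref 3 → FAULT, frames=[2,3,-]
Step 6: ref 2 → HIT, frames=[2,3,-]
Step 7: ref 3 → HIT, frames=[2,3,-]
Step 8: ref 2 → HIT, frames=[2,3,-]
Step 9: ref 3 → HIT, frames=[2,3,-]
Step 10: ref 4 → FAULT, frames=[2,3,4]
Total faults: 3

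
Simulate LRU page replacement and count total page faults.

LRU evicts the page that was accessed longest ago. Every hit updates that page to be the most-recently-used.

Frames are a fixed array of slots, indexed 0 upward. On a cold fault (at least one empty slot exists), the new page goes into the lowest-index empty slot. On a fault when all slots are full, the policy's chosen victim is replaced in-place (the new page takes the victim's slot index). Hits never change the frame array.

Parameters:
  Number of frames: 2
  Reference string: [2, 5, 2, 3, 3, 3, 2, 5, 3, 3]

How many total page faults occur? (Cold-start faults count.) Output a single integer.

Step 0: ref 2 → FAULT, frames=[2,-]
Step 1: ref 5 → FAULT, frames=[2,5]
Step 2: ref 2 → HIT, frames=[2,5]
Step 3: ref 3 → FAULT (evict 5), frames=[2,3]
Step 4: ref 3 → HIT, frames=[2,3]
Step 5: ref 3 → HIT, frames=[2,3]
Step 6: ref 2 → HIT, frames=[2,3]
Step 7: ref 5 → FAULT (evict 3), frames=[2,5]
Step 8: ref 3 → FAULT (evict 2), frames=[3,5]
Step 9: ref 3 → HIT, frames=[3,5]
Total faults: 5

Answer: 5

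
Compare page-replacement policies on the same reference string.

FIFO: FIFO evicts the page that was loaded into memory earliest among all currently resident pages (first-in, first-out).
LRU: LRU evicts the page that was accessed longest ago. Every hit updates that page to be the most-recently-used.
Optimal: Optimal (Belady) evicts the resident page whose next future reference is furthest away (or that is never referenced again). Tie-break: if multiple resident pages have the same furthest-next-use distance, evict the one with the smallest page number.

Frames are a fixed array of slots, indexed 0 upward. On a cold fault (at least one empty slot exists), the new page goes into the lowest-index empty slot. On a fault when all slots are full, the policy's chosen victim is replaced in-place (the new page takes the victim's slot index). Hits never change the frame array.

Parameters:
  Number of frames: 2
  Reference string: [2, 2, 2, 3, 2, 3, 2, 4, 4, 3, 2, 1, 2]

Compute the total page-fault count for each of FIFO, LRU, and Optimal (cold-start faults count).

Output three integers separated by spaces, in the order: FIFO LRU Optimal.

--- FIFO ---
  step 0: ref 2 -> FAULT, frames=[2,-] (faults so far: 1)
  step 1: ref 2 -> HIT, frames=[2,-] (faults so far: 1)
  step 2: ref 2 -> HIT, frames=[2,-] (faults so far: 1)
  step 3: ref 3 -> FAULT, frames=[2,3] (faults so far: 2)
  step 4: ref 2 -> HIT, frames=[2,3] (faults so far: 2)
  step 5: ref 3 -> HIT, frames=[2,3] (faults so far: 2)
  step 6: ref 2 -> HIT, frames=[2,3] (faults so far: 2)
  step 7: ref 4 -> FAULT, evict 2, frames=[4,3] (faults so far: 3)
  step 8: ref 4 -> HIT, frames=[4,3] (faults so far: 3)
  step 9: ref 3 -> HIT, frames=[4,3] (faults so far: 3)
  step 10: ref 2 -> FAULT, evict 3, frames=[4,2] (faults so far: 4)
  step 11: ref 1 -> FAULT, evict 4, frames=[1,2] (faults so far: 5)
  step 12: ref 2 -> HIT, frames=[1,2] (faults so far: 5)
  FIFO total faults: 5
--- LRU ---
  step 0: ref 2 -> FAULT, frames=[2,-] (faults so far: 1)
  step 1: ref 2 -> HIT, frames=[2,-] (faults so far: 1)
  step 2: ref 2 -> HIT, frames=[2,-] (faults so far: 1)
  step 3: ref 3 -> FAULT, frames=[2,3] (faults so far: 2)
  step 4: ref 2 -> HIT, frames=[2,3] (faults so far: 2)
  step 5: ref 3 -> HIT, frames=[2,3] (faults so far: 2)
  step 6: ref 2 -> HIT, frames=[2,3] (faults so far: 2)
  step 7: ref 4 -> FAULT, evict 3, frames=[2,4] (faults so far: 3)
  step 8: ref 4 -> HIT, frames=[2,4] (faults so far: 3)
  step 9: ref 3 -> FAULT, evict 2, frames=[3,4] (faults so far: 4)
  step 10: ref 2 -> FAULT, evict 4, frames=[3,2] (faults so far: 5)
  step 11: ref 1 -> FAULT, evict 3, frames=[1,2] (faults so far: 6)
  step 12: ref 2 -> HIT, frames=[1,2] (faults so far: 6)
  LRU total faults: 6
--- Optimal ---
  step 0: ref 2 -> FAULT, frames=[2,-] (faults so far: 1)
  step 1: ref 2 -> HIT, frames=[2,-] (faults so far: 1)
  step 2: ref 2 -> HIT, frames=[2,-] (faults so far: 1)
  step 3: ref 3 -> FAULT, frames=[2,3] (faults so far: 2)
  step 4: ref 2 -> HIT, frames=[2,3] (faults so far: 2)
  step 5: ref 3 -> HIT, frames=[2,3] (faults so far: 2)
  step 6: ref 2 -> HIT, frames=[2,3] (faults so far: 2)
  step 7: ref 4 -> FAULT, evict 2, frames=[4,3] (faults so far: 3)
  step 8: ref 4 -> HIT, frames=[4,3] (faults so far: 3)
  step 9: ref 3 -> HIT, frames=[4,3] (faults so far: 3)
  step 10: ref 2 -> FAULT, evict 3, frames=[4,2] (faults so far: 4)
  step 11: ref 1 -> FAULT, evict 4, frames=[1,2] (faults so far: 5)
  step 12: ref 2 -> HIT, frames=[1,2] (faults so far: 5)
  Optimal total faults: 5

Answer: 5 6 5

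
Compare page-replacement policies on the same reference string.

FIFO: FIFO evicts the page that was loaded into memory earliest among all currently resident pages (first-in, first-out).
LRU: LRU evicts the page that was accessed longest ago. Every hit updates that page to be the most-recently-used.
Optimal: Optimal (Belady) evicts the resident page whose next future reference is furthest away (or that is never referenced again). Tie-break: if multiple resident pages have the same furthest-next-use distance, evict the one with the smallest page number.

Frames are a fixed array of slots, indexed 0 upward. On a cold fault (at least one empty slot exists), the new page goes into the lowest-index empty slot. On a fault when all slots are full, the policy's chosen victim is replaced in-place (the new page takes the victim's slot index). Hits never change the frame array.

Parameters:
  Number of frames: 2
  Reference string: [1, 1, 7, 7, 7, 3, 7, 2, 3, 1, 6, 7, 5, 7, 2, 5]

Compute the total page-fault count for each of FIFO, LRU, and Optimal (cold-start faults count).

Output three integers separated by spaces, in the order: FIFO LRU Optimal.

--- FIFO ---
  step 0: ref 1 -> FAULT, frames=[1,-] (faults so far: 1)
  step 1: ref 1 -> HIT, frames=[1,-] (faults so far: 1)
  step 2: ref 7 -> FAULT, frames=[1,7] (faults so far: 2)
  step 3: ref 7 -> HIT, frames=[1,7] (faults so far: 2)
  step 4: ref 7 -> HIT, frames=[1,7] (faults so far: 2)
  step 5: ref 3 -> FAULT, evict 1, frames=[3,7] (faults so far: 3)
  step 6: ref 7 -> HIT, frames=[3,7] (faults so far: 3)
  step 7: ref 2 -> FAULT, evict 7, frames=[3,2] (faults so far: 4)
  step 8: ref 3 -> HIT, frames=[3,2] (faults so far: 4)
  step 9: ref 1 -> FAULT, evict 3, frames=[1,2] (faults so far: 5)
  step 10: ref 6 -> FAULT, evict 2, frames=[1,6] (faults so far: 6)
  step 11: ref 7 -> FAULT, evict 1, frames=[7,6] (faults so far: 7)
  step 12: ref 5 -> FAULT, evict 6, frames=[7,5] (faults so far: 8)
  step 13: ref 7 -> HIT, frames=[7,5] (faults so far: 8)
  step 14: ref 2 -> FAULT, evict 7, frames=[2,5] (faults so far: 9)
  step 15: ref 5 -> HIT, frames=[2,5] (faults so far: 9)
  FIFO total faults: 9
--- LRU ---
  step 0: ref 1 -> FAULT, frames=[1,-] (faults so far: 1)
  step 1: ref 1 -> HIT, frames=[1,-] (faults so far: 1)
  step 2: ref 7 -> FAULT, frames=[1,7] (faults so far: 2)
  step 3: ref 7 -> HIT, frames=[1,7] (faults so far: 2)
  step 4: ref 7 -> HIT, frames=[1,7] (faults so far: 2)
  step 5: ref 3 -> FAULT, evict 1, frames=[3,7] (faults so far: 3)
  step 6: ref 7 -> HIT, frames=[3,7] (faults so far: 3)
  step 7: ref 2 -> FAULT, evict 3, frames=[2,7] (faults so far: 4)
  step 8: ref 3 -> FAULT, evict 7, frames=[2,3] (faults so far: 5)
  step 9: ref 1 -> FAULT, evict 2, frames=[1,3] (faults so far: 6)
  step 10: ref 6 -> FAULT, evict 3, frames=[1,6] (faults so far: 7)
  step 11: ref 7 -> FAULT, evict 1, frames=[7,6] (faults so far: 8)
  step 12: ref 5 -> FAULT, evict 6, frames=[7,5] (faults so far: 9)
  step 13: ref 7 -> HIT, frames=[7,5] (faults so far: 9)
  step 14: ref 2 -> FAULT, evict 5, frames=[7,2] (faults so far: 10)
  step 15: ref 5 -> FAULT, evict 7, frames=[5,2] (faults so far: 11)
  LRU total faults: 11
--- Optimal ---
  step 0: ref 1 -> FAULT, frames=[1,-] (faults so far: 1)
  step 1: ref 1 -> HIT, frames=[1,-] (faults so far: 1)
  step 2: ref 7 -> FAULT, frames=[1,7] (faults so far: 2)
  step 3: ref 7 -> HIT, frames=[1,7] (faults so far: 2)
  step 4: ref 7 -> HIT, frames=[1,7] (faults so far: 2)
  step 5: ref 3 -> FAULT, evict 1, frames=[3,7] (faults so far: 3)
  step 6: ref 7 -> HIT, frames=[3,7] (faults so far: 3)
  step 7: ref 2 -> FAULT, evict 7, frames=[3,2] (faults so far: 4)
  step 8: ref 3 -> HIT, frames=[3,2] (faults so far: 4)
  step 9: ref 1 -> FAULT, evict 3, frames=[1,2] (faults so far: 5)
  step 10: ref 6 -> FAULT, evict 1, frames=[6,2] (faults so far: 6)
  step 11: ref 7 -> FAULT, evict 6, frames=[7,2] (faults so far: 7)
  step 12: ref 5 -> FAULT, evict 2, frames=[7,5] (faults so far: 8)
  step 13: ref 7 -> HIT, frames=[7,5] (faults so far: 8)
  step 14: ref 2 -> FAULT, evict 7, frames=[2,5] (faults so far: 9)
  step 15: ref 5 -> HIT, frames=[2,5] (faults so far: 9)
  Optimal total faults: 9

Answer: 9 11 9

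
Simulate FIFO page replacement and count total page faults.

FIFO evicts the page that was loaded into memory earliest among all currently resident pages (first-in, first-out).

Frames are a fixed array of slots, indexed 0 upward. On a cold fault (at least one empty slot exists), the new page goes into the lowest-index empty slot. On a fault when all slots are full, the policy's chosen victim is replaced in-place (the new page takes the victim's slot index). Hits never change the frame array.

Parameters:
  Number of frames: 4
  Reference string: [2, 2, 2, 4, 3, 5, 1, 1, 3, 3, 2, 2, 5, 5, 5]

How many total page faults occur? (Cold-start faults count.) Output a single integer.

Step 0: ref 2 → FAULT, frames=[2,-,-,-]
Step 1: ref 2 → HIT, frames=[2,-,-,-]
Step 2: ref 2 → HIT, frames=[2,-,-,-]
Step 3: ref 4 → FAULT, frames=[2,4,-,-]
Step 4: ref 3 → FAULT, frames=[2,4,3,-]
Step 5: ref 5 → FAULT, frames=[2,4,3,5]
Step 6: ref 1 → FAULT (evict 2), frames=[1,4,3,5]
Step 7: ref 1 → HIT, frames=[1,4,3,5]
Step 8: ref 3 → HIT, frames=[1,4,3,5]
Step 9: ref 3 → HIT, frames=[1,4,3,5]
Step 10: ref 2 → FAULT (evict 4), frames=[1,2,3,5]
Step 11: ref 2 → HIT, frames=[1,2,3,5]
Step 12: ref 5 → HIT, frames=[1,2,3,5]
Step 13: ref 5 → HIT, frames=[1,2,3,5]
Step 14: ref 5 → HIT, frames=[1,2,3,5]
Total faults: 6

Answer: 6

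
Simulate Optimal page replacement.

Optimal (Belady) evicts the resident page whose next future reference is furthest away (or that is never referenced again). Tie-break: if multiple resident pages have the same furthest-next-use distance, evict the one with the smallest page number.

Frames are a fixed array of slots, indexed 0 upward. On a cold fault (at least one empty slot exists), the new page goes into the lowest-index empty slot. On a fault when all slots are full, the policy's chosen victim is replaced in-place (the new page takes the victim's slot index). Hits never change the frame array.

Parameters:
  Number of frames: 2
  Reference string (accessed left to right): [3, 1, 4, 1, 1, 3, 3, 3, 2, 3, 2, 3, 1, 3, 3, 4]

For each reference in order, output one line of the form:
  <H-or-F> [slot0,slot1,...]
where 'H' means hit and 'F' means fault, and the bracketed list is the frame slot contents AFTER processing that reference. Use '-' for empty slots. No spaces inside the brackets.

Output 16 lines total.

F [3,-]
F [3,1]
F [4,1]
H [4,1]
H [4,1]
F [3,1]
H [3,1]
H [3,1]
F [3,2]
H [3,2]
H [3,2]
H [3,2]
F [3,1]
H [3,1]
H [3,1]
F [3,4]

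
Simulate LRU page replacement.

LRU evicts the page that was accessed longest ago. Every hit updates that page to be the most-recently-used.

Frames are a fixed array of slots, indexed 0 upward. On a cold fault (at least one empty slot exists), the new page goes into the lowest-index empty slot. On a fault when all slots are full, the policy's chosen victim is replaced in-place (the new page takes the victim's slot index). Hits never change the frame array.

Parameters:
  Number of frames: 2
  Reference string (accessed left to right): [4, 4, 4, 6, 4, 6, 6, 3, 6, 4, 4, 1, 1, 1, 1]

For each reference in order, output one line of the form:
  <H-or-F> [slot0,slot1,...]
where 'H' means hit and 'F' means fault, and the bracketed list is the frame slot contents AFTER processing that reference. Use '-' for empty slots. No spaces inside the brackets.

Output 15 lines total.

F [4,-]
H [4,-]
H [4,-]
F [4,6]
H [4,6]
H [4,6]
H [4,6]
F [3,6]
H [3,6]
F [4,6]
H [4,6]
F [4,1]
H [4,1]
H [4,1]
H [4,1]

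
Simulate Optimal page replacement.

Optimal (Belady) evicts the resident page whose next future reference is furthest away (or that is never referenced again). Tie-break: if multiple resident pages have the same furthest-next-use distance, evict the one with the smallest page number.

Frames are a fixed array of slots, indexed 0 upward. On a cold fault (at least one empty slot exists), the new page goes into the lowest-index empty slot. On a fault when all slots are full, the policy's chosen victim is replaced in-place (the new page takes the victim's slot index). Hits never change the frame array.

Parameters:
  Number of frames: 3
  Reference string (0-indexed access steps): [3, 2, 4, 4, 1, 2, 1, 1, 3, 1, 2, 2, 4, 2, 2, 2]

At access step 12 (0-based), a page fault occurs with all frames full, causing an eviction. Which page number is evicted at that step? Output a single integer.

Step 0: ref 3 -> FAULT, frames=[3,-,-]
Step 1: ref 2 -> FAULT, frames=[3,2,-]
Step 2: ref 4 -> FAULT, frames=[3,2,4]
Step 3: ref 4 -> HIT, frames=[3,2,4]
Step 4: ref 1 -> FAULT, evict 4, frames=[3,2,1]
Step 5: ref 2 -> HIT, frames=[3,2,1]
Step 6: ref 1 -> HIT, frames=[3,2,1]
Step 7: ref 1 -> HIT, frames=[3,2,1]
Step 8: ref 3 -> HIT, frames=[3,2,1]
Step 9: ref 1 -> HIT, frames=[3,2,1]
Step 10: ref 2 -> HIT, frames=[3,2,1]
Step 11: ref 2 -> HIT, frames=[3,2,1]
Step 12: ref 4 -> FAULT, evict 1, frames=[3,2,4]
At step 12: evicted page 1

Answer: 1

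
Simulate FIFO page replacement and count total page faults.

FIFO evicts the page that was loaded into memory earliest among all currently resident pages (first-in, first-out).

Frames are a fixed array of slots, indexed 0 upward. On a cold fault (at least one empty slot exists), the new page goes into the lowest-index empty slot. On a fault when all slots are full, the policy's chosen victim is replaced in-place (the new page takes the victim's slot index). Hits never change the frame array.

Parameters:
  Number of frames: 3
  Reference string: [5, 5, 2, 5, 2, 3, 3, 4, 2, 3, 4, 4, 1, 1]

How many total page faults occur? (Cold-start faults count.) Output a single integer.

Answer: 5

Derivation:
Step 0: ref 5 → FAULT, frames=[5,-,-]
Step 1: ref 5 → HIT, frames=[5,-,-]
Step 2: ref 2 → FAULT, frames=[5,2,-]
Step 3: ref 5 → HIT, frames=[5,2,-]
Step 4: ref 2 → HIT, frames=[5,2,-]
Step 5: ref 3 → FAULT, frames=[5,2,3]
Step 6: ref 3 → HIT, frames=[5,2,3]
Step 7: ref 4 → FAULT (evict 5), frames=[4,2,3]
Step 8: ref 2 → HIT, frames=[4,2,3]
Step 9: ref 3 → HIT, frames=[4,2,3]
Step 10: ref 4 → HIT, frames=[4,2,3]
Step 11: ref 4 → HIT, frames=[4,2,3]
Step 12: ref 1 → FAULT (evict 2), frames=[4,1,3]
Step 13: ref 1 → HIT, frames=[4,1,3]
Total faults: 5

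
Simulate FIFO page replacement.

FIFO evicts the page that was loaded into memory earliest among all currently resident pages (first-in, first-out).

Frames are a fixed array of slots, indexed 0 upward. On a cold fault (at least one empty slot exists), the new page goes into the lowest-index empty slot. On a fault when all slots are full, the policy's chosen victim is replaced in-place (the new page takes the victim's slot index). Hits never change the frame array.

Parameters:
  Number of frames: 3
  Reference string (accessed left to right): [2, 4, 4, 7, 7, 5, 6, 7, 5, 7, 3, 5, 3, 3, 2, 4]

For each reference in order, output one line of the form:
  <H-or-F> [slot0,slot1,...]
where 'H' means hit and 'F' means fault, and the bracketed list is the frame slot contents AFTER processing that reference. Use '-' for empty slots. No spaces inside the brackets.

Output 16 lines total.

F [2,-,-]
F [2,4,-]
H [2,4,-]
F [2,4,7]
H [2,4,7]
F [5,4,7]
F [5,6,7]
H [5,6,7]
H [5,6,7]
H [5,6,7]
F [5,6,3]
H [5,6,3]
H [5,6,3]
H [5,6,3]
F [2,6,3]
F [2,4,3]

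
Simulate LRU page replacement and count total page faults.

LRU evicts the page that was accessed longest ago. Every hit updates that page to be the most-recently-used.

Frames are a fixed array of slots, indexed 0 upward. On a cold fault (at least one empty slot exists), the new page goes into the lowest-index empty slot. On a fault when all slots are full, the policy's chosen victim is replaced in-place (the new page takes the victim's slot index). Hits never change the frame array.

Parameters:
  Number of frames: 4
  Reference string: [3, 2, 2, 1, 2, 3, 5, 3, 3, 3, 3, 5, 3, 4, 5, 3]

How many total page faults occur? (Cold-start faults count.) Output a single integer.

Answer: 5

Derivation:
Step 0: ref 3 → FAULT, frames=[3,-,-,-]
Step 1: ref 2 → FAULT, frames=[3,2,-,-]
Step 2: ref 2 → HIT, frames=[3,2,-,-]
Step 3: ref 1 → FAULT, frames=[3,2,1,-]
Step 4: ref 2 → HIT, frames=[3,2,1,-]
Step 5: ref 3 → HIT, frames=[3,2,1,-]
Step 6: ref 5 → FAULT, frames=[3,2,1,5]
Step 7: ref 3 → HIT, frames=[3,2,1,5]
Step 8: ref 3 → HIT, frames=[3,2,1,5]
Step 9: ref 3 → HIT, frames=[3,2,1,5]
Step 10: ref 3 → HIT, frames=[3,2,1,5]
Step 11: ref 5 → HIT, frames=[3,2,1,5]
Step 12: ref 3 → HIT, frames=[3,2,1,5]
Step 13: ref 4 → FAULT (evict 1), frames=[3,2,4,5]
Step 14: ref 5 → HIT, frames=[3,2,4,5]
Step 15: ref 3 → HIT, frames=[3,2,4,5]
Total faults: 5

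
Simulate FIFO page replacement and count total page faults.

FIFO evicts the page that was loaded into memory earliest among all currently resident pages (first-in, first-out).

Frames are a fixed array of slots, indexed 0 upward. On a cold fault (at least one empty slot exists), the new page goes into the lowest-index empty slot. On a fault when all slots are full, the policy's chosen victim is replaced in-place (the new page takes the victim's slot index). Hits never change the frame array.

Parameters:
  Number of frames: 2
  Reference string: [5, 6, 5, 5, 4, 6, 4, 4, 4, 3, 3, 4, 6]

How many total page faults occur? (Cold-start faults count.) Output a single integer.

Step 0: ref 5 → FAULT, frames=[5,-]
Step 1: ref 6 → FAULT, frames=[5,6]
Step 2: ref 5 → HIT, frames=[5,6]
Step 3: ref 5 → HIT, frames=[5,6]
Step 4: ref 4 → FAULT (evict 5), frames=[4,6]
Step 5: ref 6 → HIT, frames=[4,6]
Step 6: ref 4 → HIT, frames=[4,6]
Step 7: ref 4 → HIT, frames=[4,6]
Step 8: ref 4 → HIT, frames=[4,6]
Step 9: ref 3 → FAULT (evict 6), frames=[4,3]
Step 10: ref 3 → HIT, frames=[4,3]
Step 11: ref 4 → HIT, frames=[4,3]
Step 12: ref 6 → FAULT (evict 4), frames=[6,3]
Total faults: 5

Answer: 5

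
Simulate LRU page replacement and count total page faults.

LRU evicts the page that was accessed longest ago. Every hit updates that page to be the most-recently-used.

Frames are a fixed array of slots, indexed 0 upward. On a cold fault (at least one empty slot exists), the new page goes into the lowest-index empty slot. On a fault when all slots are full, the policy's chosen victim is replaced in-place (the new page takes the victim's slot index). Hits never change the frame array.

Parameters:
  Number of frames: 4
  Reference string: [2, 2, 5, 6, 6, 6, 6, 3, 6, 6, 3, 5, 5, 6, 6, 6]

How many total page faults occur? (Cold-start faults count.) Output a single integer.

Step 0: ref 2 → FAULT, frames=[2,-,-,-]
Step 1: ref 2 → HIT, frames=[2,-,-,-]
Step 2: ref 5 → FAULT, frames=[2,5,-,-]
Step 3: ref 6 → FAULT, frames=[2,5,6,-]
Step 4: ref 6 → HIT, frames=[2,5,6,-]
Step 5: ref 6 → HIT, frames=[2,5,6,-]
Step 6: ref 6 → HIT, frames=[2,5,6,-]
Step 7: ref 3 → FAULT, frames=[2,5,6,3]
Step 8: ref 6 → HIT, frames=[2,5,6,3]
Step 9: ref 6 → HIT, frames=[2,5,6,3]
Step 10: ref 3 → HIT, frames=[2,5,6,3]
Step 11: ref 5 → HIT, frames=[2,5,6,3]
Step 12: ref 5 → HIT, frames=[2,5,6,3]
Step 13: ref 6 → HIT, frames=[2,5,6,3]
Step 14: ref 6 → HIT, frames=[2,5,6,3]
Step 15: ref 6 → HIT, frames=[2,5,6,3]
Total faults: 4

Answer: 4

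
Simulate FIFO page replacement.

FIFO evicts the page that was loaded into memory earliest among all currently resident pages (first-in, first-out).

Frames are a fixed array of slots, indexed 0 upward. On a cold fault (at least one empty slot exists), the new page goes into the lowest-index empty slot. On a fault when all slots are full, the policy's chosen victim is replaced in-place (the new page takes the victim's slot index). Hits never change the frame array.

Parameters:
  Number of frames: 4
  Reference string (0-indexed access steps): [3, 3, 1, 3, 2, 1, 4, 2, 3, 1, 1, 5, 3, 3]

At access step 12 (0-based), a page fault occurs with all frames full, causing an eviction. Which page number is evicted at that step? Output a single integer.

Step 0: ref 3 -> FAULT, frames=[3,-,-,-]
Step 1: ref 3 -> HIT, frames=[3,-,-,-]
Step 2: ref 1 -> FAULT, frames=[3,1,-,-]
Step 3: ref 3 -> HIT, frames=[3,1,-,-]
Step 4: ref 2 -> FAULT, frames=[3,1,2,-]
Step 5: ref 1 -> HIT, frames=[3,1,2,-]
Step 6: ref 4 -> FAULT, frames=[3,1,2,4]
Step 7: ref 2 -> HIT, frames=[3,1,2,4]
Step 8: ref 3 -> HIT, frames=[3,1,2,4]
Step 9: ref 1 -> HIT, frames=[3,1,2,4]
Step 10: ref 1 -> HIT, frames=[3,1,2,4]
Step 11: ref 5 -> FAULT, evict 3, frames=[5,1,2,4]
Step 12: ref 3 -> FAULT, evict 1, frames=[5,3,2,4]
At step 12: evicted page 1

Answer: 1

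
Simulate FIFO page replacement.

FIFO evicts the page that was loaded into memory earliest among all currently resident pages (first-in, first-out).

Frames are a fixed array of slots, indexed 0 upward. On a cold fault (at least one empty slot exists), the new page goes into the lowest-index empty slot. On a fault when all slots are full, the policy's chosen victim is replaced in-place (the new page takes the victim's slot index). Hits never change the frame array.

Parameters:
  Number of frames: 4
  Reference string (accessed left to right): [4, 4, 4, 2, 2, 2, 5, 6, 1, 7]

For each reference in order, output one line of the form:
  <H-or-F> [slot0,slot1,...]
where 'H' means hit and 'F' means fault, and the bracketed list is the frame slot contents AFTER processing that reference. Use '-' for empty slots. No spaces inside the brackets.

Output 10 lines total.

F [4,-,-,-]
H [4,-,-,-]
H [4,-,-,-]
F [4,2,-,-]
H [4,2,-,-]
H [4,2,-,-]
F [4,2,5,-]
F [4,2,5,6]
F [1,2,5,6]
F [1,7,5,6]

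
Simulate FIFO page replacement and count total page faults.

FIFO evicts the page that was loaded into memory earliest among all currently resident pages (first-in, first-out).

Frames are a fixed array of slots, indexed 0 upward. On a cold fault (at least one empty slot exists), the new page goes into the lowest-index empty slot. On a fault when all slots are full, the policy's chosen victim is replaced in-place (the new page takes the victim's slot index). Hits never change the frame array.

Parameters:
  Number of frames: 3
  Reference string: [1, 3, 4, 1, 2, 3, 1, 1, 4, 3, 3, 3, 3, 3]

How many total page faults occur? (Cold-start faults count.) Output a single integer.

Step 0: ref 1 → FAULT, frames=[1,-,-]
Step 1: ref 3 → FAULT, frames=[1,3,-]
Step 2: ref 4 → FAULT, frames=[1,3,4]
Step 3: ref 1 → HIT, frames=[1,3,4]
Step 4: ref 2 → FAULT (evict 1), frames=[2,3,4]
Step 5: ref 3 → HIT, frames=[2,3,4]
Step 6: ref 1 → FAULT (evict 3), frames=[2,1,4]
Step 7: ref 1 → HIT, frames=[2,1,4]
Step 8: ref 4 → HIT, frames=[2,1,4]
Step 9: ref 3 → FAULT (evict 4), frames=[2,1,3]
Step 10: ref 3 → HIT, frames=[2,1,3]
Step 11: ref 3 → HIT, frames=[2,1,3]
Step 12: ref 3 → HIT, frames=[2,1,3]
Step 13: ref 3 → HIT, frames=[2,1,3]
Total faults: 6

Answer: 6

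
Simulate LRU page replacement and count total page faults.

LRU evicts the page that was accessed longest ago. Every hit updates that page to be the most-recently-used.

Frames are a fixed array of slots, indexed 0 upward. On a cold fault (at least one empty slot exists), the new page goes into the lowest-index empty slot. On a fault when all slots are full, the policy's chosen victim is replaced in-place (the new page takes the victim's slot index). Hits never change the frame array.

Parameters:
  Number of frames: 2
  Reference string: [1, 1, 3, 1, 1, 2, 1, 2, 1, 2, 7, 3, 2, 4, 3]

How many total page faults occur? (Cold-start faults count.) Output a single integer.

Answer: 8

Derivation:
Step 0: ref 1 → FAULT, frames=[1,-]
Step 1: ref 1 → HIT, frames=[1,-]
Step 2: ref 3 → FAULT, frames=[1,3]
Step 3: ref 1 → HIT, frames=[1,3]
Step 4: ref 1 → HIT, frames=[1,3]
Step 5: ref 2 → FAULT (evict 3), frames=[1,2]
Step 6: ref 1 → HIT, frames=[1,2]
Step 7: ref 2 → HIT, frames=[1,2]
Step 8: ref 1 → HIT, frames=[1,2]
Step 9: ref 2 → HIT, frames=[1,2]
Step 10: ref 7 → FAULT (evict 1), frames=[7,2]
Step 11: ref 3 → FAULT (evict 2), frames=[7,3]
Step 12: ref 2 → FAULT (evict 7), frames=[2,3]
Step 13: ref 4 → FAULT (evict 3), frames=[2,4]
Step 14: ref 3 → FAULT (evict 2), frames=[3,4]
Total faults: 8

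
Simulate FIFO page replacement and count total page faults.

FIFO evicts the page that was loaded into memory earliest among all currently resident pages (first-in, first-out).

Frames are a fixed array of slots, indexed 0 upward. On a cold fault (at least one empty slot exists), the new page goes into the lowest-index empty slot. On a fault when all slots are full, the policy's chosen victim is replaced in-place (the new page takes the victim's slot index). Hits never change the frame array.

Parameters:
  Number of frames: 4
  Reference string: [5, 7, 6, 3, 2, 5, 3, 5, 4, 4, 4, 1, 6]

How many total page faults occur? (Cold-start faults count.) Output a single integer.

Step 0: ref 5 → FAULT, frames=[5,-,-,-]
Step 1: ref 7 → FAULT, frames=[5,7,-,-]
Step 2: ref 6 → FAULT, frames=[5,7,6,-]
Step 3: ref 3 → FAULT, frames=[5,7,6,3]
Step 4: ref 2 → FAULT (evict 5), frames=[2,7,6,3]
Step 5: ref 5 → FAULT (evict 7), frames=[2,5,6,3]
Step 6: ref 3 → HIT, frames=[2,5,6,3]
Step 7: ref 5 → HIT, frames=[2,5,6,3]
Step 8: ref 4 → FAULT (evict 6), frames=[2,5,4,3]
Step 9: ref 4 → HIT, frames=[2,5,4,3]
Step 10: ref 4 → HIT, frames=[2,5,4,3]
Step 11: ref 1 → FAULT (evict 3), frames=[2,5,4,1]
Step 12: ref 6 → FAULT (evict 2), frames=[6,5,4,1]
Total faults: 9

Answer: 9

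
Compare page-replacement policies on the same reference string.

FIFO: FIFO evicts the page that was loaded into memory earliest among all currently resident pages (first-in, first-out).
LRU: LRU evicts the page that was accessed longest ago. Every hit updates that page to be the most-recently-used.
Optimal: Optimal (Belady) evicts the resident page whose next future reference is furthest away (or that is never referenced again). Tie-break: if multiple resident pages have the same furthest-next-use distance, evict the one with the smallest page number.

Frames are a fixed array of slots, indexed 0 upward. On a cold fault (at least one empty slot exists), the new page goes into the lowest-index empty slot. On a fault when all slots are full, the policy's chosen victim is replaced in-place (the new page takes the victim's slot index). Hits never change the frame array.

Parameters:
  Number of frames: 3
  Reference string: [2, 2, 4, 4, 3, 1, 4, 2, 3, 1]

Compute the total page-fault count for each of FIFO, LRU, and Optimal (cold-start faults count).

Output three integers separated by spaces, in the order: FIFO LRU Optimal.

--- FIFO ---
  step 0: ref 2 -> FAULT, frames=[2,-,-] (faults so far: 1)
  step 1: ref 2 -> HIT, frames=[2,-,-] (faults so far: 1)
  step 2: ref 4 -> FAULT, frames=[2,4,-] (faults so far: 2)
  step 3: ref 4 -> HIT, frames=[2,4,-] (faults so far: 2)
  step 4: ref 3 -> FAULT, frames=[2,4,3] (faults so far: 3)
  step 5: ref 1 -> FAULT, evict 2, frames=[1,4,3] (faults so far: 4)
  step 6: ref 4 -> HIT, frames=[1,4,3] (faults so far: 4)
  step 7: ref 2 -> FAULT, evict 4, frames=[1,2,3] (faults so far: 5)
  step 8: ref 3 -> HIT, frames=[1,2,3] (faults so far: 5)
  step 9: ref 1 -> HIT, frames=[1,2,3] (faults so far: 5)
  FIFO total faults: 5
--- LRU ---
  step 0: ref 2 -> FAULT, frames=[2,-,-] (faults so far: 1)
  step 1: ref 2 -> HIT, frames=[2,-,-] (faults so far: 1)
  step 2: ref 4 -> FAULT, frames=[2,4,-] (faults so far: 2)
  step 3: ref 4 -> HIT, frames=[2,4,-] (faults so far: 2)
  step 4: ref 3 -> FAULT, frames=[2,4,3] (faults so far: 3)
  step 5: ref 1 -> FAULT, evict 2, frames=[1,4,3] (faults so far: 4)
  step 6: ref 4 -> HIT, frames=[1,4,3] (faults so far: 4)
  step 7: ref 2 -> FAULT, evict 3, frames=[1,4,2] (faults so far: 5)
  step 8: ref 3 -> FAULT, evict 1, frames=[3,4,2] (faults so far: 6)
  step 9: ref 1 -> FAULT, evict 4, frames=[3,1,2] (faults so far: 7)
  LRU total faults: 7
--- Optimal ---
  step 0: ref 2 -> FAULT, frames=[2,-,-] (faults so far: 1)
  step 1: ref 2 -> HIT, frames=[2,-,-] (faults so far: 1)
  step 2: ref 4 -> FAULT, frames=[2,4,-] (faults so far: 2)
  step 3: ref 4 -> HIT, frames=[2,4,-] (faults so far: 2)
  step 4: ref 3 -> FAULT, frames=[2,4,3] (faults so far: 3)
  step 5: ref 1 -> FAULT, evict 3, frames=[2,4,1] (faults so far: 4)
  step 6: ref 4 -> HIT, frames=[2,4,1] (faults so far: 4)
  step 7: ref 2 -> HIT, frames=[2,4,1] (faults so far: 4)
  step 8: ref 3 -> FAULT, evict 2, frames=[3,4,1] (faults so far: 5)
  step 9: ref 1 -> HIT, frames=[3,4,1] (faults so far: 5)
  Optimal total faults: 5

Answer: 5 7 5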